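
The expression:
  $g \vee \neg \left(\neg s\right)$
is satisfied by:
  {g: True, s: True}
  {g: True, s: False}
  {s: True, g: False}


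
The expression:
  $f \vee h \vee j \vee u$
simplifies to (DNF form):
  $f \vee h \vee j \vee u$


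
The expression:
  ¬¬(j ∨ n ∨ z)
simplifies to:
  j ∨ n ∨ z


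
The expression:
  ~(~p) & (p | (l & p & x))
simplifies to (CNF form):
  p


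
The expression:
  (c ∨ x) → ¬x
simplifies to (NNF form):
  ¬x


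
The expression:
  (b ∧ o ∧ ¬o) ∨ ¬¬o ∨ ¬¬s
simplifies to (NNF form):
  o ∨ s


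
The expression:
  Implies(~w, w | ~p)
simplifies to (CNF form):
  w | ~p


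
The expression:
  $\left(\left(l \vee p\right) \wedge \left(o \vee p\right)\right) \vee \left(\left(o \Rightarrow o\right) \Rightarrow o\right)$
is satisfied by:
  {o: True, p: True}
  {o: True, p: False}
  {p: True, o: False}


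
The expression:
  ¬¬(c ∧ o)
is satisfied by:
  {c: True, o: True}


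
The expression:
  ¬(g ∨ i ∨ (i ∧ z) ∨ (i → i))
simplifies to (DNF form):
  False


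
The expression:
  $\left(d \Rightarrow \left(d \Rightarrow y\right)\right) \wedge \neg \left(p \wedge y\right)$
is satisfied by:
  {y: False, d: False, p: False}
  {p: True, y: False, d: False}
  {y: True, p: False, d: False}
  {d: True, y: True, p: False}


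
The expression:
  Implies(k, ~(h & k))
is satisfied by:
  {h: False, k: False}
  {k: True, h: False}
  {h: True, k: False}


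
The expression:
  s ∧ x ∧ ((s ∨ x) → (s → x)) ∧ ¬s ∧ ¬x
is never true.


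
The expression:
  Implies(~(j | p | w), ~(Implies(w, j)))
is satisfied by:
  {p: True, w: True, j: True}
  {p: True, w: True, j: False}
  {p: True, j: True, w: False}
  {p: True, j: False, w: False}
  {w: True, j: True, p: False}
  {w: True, j: False, p: False}
  {j: True, w: False, p: False}


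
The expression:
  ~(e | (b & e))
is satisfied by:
  {e: False}


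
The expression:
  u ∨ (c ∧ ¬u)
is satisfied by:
  {c: True, u: True}
  {c: True, u: False}
  {u: True, c: False}


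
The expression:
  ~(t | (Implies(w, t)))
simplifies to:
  w & ~t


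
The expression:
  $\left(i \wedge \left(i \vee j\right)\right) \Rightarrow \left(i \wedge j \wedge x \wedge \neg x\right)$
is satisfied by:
  {i: False}


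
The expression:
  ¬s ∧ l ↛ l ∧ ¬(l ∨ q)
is never true.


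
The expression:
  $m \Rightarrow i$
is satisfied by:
  {i: True, m: False}
  {m: False, i: False}
  {m: True, i: True}


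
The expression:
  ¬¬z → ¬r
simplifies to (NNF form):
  ¬r ∨ ¬z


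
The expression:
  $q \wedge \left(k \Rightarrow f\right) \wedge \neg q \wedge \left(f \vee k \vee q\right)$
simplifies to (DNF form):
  $\text{False}$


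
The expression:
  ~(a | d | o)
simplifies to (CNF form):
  ~a & ~d & ~o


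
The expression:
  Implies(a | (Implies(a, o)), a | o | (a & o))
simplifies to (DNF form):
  a | o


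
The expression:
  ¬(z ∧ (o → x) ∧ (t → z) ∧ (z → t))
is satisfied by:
  {o: True, t: False, z: False, x: False}
  {o: False, t: False, z: False, x: False}
  {x: True, o: True, t: False, z: False}
  {x: True, o: False, t: False, z: False}
  {z: True, o: True, t: False, x: False}
  {z: True, o: False, t: False, x: False}
  {x: True, z: True, o: True, t: False}
  {x: True, z: True, o: False, t: False}
  {t: True, o: True, x: False, z: False}
  {t: True, o: False, x: False, z: False}
  {x: True, t: True, o: True, z: False}
  {x: True, t: True, o: False, z: False}
  {z: True, t: True, o: True, x: False}


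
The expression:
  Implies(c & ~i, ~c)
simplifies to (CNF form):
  i | ~c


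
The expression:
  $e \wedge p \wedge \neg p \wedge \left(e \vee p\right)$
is never true.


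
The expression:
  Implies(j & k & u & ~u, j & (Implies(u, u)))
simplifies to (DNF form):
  True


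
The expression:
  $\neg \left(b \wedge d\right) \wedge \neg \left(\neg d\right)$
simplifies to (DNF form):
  $d \wedge \neg b$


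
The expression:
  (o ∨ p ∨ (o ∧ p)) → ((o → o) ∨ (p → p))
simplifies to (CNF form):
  True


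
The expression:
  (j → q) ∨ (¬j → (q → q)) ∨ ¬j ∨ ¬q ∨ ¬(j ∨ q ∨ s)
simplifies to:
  True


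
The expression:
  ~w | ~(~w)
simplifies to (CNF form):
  True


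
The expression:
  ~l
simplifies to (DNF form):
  ~l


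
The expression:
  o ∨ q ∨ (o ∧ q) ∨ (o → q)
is always true.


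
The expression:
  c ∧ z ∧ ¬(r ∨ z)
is never true.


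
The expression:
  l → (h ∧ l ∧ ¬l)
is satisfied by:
  {l: False}


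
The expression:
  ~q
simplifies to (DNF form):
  ~q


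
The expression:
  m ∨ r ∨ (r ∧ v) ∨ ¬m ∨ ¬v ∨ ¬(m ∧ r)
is always true.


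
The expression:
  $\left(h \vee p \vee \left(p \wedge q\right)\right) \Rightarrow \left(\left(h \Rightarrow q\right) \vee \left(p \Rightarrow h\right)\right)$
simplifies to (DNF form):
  $\text{True}$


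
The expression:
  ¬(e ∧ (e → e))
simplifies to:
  ¬e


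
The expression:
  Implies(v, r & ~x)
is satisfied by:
  {r: True, x: False, v: False}
  {x: False, v: False, r: False}
  {r: True, x: True, v: False}
  {x: True, r: False, v: False}
  {v: True, r: True, x: False}


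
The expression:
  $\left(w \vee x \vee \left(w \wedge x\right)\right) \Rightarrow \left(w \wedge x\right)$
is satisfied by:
  {w: False, x: False}
  {x: True, w: True}


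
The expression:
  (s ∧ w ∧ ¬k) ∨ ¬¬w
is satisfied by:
  {w: True}


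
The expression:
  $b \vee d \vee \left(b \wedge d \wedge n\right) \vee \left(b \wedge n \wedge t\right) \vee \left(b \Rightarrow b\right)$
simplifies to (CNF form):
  $\text{True}$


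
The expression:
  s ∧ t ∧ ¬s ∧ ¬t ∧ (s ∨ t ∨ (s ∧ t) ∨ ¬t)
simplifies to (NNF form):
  False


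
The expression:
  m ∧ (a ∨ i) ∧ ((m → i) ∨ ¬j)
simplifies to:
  m ∧ (a ∨ i) ∧ (i ∨ ¬j)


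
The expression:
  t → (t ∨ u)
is always true.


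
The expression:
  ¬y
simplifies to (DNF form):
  ¬y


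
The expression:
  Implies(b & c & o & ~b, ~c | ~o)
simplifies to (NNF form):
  True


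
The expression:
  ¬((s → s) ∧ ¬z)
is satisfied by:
  {z: True}


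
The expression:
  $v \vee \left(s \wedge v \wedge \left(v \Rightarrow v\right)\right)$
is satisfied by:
  {v: True}


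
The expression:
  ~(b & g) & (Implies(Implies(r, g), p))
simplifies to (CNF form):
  (p | r) & (p | ~g) & (~b | ~g) & (p | r | ~b) & (p | r | ~g) & (p | ~b | ~g) & (r | ~b | ~g)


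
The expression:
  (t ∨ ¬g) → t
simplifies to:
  g ∨ t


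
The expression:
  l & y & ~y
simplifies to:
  False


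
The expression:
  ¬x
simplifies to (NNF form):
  ¬x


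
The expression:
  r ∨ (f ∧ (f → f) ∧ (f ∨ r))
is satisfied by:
  {r: True, f: True}
  {r: True, f: False}
  {f: True, r: False}


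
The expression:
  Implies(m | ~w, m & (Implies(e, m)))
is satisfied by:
  {m: True, w: True}
  {m: True, w: False}
  {w: True, m: False}


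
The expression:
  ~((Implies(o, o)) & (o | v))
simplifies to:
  ~o & ~v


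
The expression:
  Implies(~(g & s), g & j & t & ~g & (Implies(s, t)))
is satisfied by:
  {s: True, g: True}


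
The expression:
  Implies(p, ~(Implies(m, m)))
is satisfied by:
  {p: False}


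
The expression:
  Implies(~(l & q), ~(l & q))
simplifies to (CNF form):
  True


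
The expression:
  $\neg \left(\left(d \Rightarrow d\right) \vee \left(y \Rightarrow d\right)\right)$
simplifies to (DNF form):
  $\text{False}$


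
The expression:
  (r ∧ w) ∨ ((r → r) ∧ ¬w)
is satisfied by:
  {r: True, w: False}
  {w: False, r: False}
  {w: True, r: True}


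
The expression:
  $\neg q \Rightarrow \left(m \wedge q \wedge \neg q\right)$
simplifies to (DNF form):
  $q$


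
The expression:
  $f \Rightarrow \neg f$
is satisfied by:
  {f: False}


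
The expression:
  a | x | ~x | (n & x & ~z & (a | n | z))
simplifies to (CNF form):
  True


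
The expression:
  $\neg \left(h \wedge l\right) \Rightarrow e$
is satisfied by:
  {l: True, e: True, h: True}
  {l: True, e: True, h: False}
  {e: True, h: True, l: False}
  {e: True, h: False, l: False}
  {l: True, h: True, e: False}


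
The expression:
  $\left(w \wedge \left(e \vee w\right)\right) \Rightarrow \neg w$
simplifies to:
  $\neg w$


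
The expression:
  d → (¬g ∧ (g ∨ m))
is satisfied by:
  {m: True, g: False, d: False}
  {g: False, d: False, m: False}
  {m: True, g: True, d: False}
  {g: True, m: False, d: False}
  {d: True, m: True, g: False}


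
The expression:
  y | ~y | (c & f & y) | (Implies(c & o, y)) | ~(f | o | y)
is always true.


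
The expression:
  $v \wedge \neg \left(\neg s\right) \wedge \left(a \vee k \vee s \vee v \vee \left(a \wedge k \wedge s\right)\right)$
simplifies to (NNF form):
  $s \wedge v$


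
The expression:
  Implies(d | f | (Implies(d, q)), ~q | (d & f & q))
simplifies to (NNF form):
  ~q | (d & f)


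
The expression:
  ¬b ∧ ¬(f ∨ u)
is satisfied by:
  {u: False, f: False, b: False}


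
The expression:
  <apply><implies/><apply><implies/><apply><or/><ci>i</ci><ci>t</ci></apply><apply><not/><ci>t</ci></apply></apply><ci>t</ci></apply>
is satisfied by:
  {t: True}


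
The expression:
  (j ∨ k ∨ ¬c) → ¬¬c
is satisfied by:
  {c: True}


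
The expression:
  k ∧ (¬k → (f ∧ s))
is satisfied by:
  {k: True}


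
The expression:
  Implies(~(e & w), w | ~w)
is always true.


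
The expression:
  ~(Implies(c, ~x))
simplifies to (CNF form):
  c & x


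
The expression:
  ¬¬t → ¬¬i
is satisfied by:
  {i: True, t: False}
  {t: False, i: False}
  {t: True, i: True}


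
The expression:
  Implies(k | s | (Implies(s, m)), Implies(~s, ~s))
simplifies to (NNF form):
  True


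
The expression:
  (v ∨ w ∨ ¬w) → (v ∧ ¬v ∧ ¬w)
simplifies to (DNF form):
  False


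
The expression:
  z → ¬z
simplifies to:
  ¬z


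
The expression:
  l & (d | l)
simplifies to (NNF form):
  l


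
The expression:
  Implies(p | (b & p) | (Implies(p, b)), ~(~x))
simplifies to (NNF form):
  x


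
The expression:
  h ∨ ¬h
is always true.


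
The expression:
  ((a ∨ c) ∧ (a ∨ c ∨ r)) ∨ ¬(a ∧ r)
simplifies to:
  True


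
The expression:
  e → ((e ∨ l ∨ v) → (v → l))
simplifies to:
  l ∨ ¬e ∨ ¬v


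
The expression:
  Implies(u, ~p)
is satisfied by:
  {p: False, u: False}
  {u: True, p: False}
  {p: True, u: False}


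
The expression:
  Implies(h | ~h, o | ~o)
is always true.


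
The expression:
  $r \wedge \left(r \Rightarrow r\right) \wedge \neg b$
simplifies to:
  $r \wedge \neg b$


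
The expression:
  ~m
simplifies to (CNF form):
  ~m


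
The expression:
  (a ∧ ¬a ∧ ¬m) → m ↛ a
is always true.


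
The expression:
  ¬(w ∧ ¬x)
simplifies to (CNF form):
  x ∨ ¬w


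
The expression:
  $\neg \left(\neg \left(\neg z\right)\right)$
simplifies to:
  $\neg z$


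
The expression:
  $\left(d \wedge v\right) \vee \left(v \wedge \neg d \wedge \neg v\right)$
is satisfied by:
  {d: True, v: True}


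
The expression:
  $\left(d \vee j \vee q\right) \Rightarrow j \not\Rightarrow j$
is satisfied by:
  {q: False, d: False, j: False}


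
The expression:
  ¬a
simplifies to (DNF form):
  ¬a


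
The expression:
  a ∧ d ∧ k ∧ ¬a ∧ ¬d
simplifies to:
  False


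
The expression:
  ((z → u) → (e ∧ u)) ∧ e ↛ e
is never true.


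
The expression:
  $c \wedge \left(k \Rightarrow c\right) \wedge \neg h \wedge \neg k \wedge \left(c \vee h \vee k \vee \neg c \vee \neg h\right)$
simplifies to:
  $c \wedge \neg h \wedge \neg k$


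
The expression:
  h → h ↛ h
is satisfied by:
  {h: False}


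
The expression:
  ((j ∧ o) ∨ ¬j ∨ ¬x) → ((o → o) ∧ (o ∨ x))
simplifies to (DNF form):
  o ∨ x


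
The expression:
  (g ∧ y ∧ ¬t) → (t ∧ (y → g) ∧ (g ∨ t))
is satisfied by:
  {t: True, g: False, y: False}
  {g: False, y: False, t: False}
  {y: True, t: True, g: False}
  {y: True, g: False, t: False}
  {t: True, g: True, y: False}
  {g: True, t: False, y: False}
  {y: True, g: True, t: True}


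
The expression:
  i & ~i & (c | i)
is never true.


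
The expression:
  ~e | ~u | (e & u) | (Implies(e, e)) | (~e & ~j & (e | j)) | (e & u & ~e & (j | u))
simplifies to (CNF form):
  True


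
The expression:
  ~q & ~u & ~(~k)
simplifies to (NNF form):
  k & ~q & ~u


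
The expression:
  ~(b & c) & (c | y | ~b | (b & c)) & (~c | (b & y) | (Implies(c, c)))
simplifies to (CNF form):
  (y | ~b) & (~b | ~c)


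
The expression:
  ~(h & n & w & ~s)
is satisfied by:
  {s: True, w: False, n: False, h: False}
  {h: False, w: False, s: False, n: False}
  {h: True, s: True, w: False, n: False}
  {h: True, w: False, s: False, n: False}
  {n: True, s: True, h: False, w: False}
  {n: True, h: False, w: False, s: False}
  {n: True, h: True, s: True, w: False}
  {n: True, h: True, w: False, s: False}
  {s: True, w: True, n: False, h: False}
  {w: True, n: False, s: False, h: False}
  {h: True, w: True, s: True, n: False}
  {h: True, w: True, n: False, s: False}
  {s: True, w: True, n: True, h: False}
  {w: True, n: True, h: False, s: False}
  {h: True, w: True, n: True, s: True}


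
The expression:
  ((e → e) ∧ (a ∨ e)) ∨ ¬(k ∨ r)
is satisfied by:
  {a: True, e: True, k: False, r: False}
  {r: True, a: True, e: True, k: False}
  {a: True, e: True, k: True, r: False}
  {r: True, a: True, e: True, k: True}
  {a: True, k: False, e: False, r: False}
  {a: True, r: True, k: False, e: False}
  {a: True, k: True, e: False, r: False}
  {a: True, r: True, k: True, e: False}
  {e: True, r: False, k: False, a: False}
  {r: True, e: True, k: False, a: False}
  {e: True, k: True, r: False, a: False}
  {r: True, e: True, k: True, a: False}
  {r: False, k: False, e: False, a: False}


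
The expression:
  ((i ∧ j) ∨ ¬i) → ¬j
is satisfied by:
  {j: False}


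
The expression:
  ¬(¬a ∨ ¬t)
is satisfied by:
  {t: True, a: True}


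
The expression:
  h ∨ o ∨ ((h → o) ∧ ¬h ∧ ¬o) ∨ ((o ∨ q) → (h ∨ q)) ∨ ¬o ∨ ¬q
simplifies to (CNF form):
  True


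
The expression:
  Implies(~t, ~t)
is always true.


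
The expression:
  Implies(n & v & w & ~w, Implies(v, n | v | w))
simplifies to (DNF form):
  True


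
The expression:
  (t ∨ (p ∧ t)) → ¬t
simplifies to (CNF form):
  ¬t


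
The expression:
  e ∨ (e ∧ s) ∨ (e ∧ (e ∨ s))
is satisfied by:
  {e: True}


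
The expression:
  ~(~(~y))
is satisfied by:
  {y: False}


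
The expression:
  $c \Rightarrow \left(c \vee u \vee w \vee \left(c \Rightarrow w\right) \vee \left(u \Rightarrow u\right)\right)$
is always true.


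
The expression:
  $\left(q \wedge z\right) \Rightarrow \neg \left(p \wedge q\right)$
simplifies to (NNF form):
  $\neg p \vee \neg q \vee \neg z$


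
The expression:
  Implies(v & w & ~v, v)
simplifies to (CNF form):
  True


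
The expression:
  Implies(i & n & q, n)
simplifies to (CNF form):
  True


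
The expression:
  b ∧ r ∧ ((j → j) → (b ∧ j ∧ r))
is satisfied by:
  {r: True, j: True, b: True}


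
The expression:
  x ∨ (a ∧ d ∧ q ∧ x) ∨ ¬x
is always true.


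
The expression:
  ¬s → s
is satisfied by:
  {s: True}


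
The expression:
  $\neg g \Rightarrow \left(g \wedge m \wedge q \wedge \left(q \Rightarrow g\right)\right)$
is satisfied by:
  {g: True}


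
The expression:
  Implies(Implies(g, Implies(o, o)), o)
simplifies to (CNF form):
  o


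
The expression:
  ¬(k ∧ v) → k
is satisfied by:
  {k: True}


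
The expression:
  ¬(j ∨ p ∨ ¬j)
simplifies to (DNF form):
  False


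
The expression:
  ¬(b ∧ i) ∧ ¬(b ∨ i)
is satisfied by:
  {i: False, b: False}


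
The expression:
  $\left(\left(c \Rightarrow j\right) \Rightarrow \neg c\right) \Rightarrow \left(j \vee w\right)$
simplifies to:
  $j \vee w$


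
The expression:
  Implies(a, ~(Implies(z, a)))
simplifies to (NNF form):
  ~a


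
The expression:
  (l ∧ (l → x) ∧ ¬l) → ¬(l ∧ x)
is always true.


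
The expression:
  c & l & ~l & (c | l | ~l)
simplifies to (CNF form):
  False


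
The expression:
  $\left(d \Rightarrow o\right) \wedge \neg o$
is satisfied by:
  {d: False, o: False}


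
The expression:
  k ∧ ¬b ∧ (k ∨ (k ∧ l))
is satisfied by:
  {k: True, b: False}


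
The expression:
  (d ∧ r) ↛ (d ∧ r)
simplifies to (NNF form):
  False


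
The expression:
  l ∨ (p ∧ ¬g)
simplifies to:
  l ∨ (p ∧ ¬g)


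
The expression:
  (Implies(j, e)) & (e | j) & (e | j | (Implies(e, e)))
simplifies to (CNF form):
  e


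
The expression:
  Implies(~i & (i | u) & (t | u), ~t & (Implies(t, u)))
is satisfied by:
  {i: True, u: False, t: False}
  {u: False, t: False, i: False}
  {i: True, t: True, u: False}
  {t: True, u: False, i: False}
  {i: True, u: True, t: False}
  {u: True, i: False, t: False}
  {i: True, t: True, u: True}


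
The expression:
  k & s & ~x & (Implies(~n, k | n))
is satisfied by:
  {k: True, s: True, x: False}


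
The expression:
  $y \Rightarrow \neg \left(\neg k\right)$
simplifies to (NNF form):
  $k \vee \neg y$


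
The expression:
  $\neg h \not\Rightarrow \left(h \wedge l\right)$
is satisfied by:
  {h: False}


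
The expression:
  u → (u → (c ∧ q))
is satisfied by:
  {q: True, c: True, u: False}
  {q: True, c: False, u: False}
  {c: True, q: False, u: False}
  {q: False, c: False, u: False}
  {q: True, u: True, c: True}


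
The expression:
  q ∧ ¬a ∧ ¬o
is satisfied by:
  {q: True, o: False, a: False}


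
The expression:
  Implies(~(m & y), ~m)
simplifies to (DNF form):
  y | ~m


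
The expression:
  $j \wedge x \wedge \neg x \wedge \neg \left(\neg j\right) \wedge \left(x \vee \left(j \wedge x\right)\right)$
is never true.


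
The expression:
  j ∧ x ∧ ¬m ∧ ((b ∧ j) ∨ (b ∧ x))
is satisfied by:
  {j: True, b: True, x: True, m: False}


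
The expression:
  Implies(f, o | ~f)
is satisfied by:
  {o: True, f: False}
  {f: False, o: False}
  {f: True, o: True}


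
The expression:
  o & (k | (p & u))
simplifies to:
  o & (k | p) & (k | u)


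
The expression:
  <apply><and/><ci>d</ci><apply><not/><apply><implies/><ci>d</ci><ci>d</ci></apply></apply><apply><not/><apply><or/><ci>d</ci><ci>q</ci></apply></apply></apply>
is never true.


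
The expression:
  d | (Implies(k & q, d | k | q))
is always true.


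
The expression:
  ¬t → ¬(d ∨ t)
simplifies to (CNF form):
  t ∨ ¬d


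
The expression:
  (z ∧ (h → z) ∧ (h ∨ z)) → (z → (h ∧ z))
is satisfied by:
  {h: True, z: False}
  {z: False, h: False}
  {z: True, h: True}


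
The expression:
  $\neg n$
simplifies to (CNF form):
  $\neg n$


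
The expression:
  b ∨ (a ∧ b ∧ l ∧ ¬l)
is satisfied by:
  {b: True}


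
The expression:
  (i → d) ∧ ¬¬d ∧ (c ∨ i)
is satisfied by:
  {i: True, c: True, d: True}
  {i: True, d: True, c: False}
  {c: True, d: True, i: False}


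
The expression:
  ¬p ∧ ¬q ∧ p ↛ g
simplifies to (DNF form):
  False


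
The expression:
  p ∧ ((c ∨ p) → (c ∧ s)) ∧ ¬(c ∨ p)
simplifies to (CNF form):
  False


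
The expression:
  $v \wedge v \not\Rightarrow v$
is never true.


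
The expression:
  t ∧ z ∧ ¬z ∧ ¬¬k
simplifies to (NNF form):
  False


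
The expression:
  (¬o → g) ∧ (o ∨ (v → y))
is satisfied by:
  {o: True, g: True, y: True, v: False}
  {o: True, g: True, y: False, v: False}
  {o: True, g: True, v: True, y: True}
  {o: True, g: True, v: True, y: False}
  {o: True, y: True, v: False, g: False}
  {o: True, y: False, v: False, g: False}
  {o: True, v: True, y: True, g: False}
  {o: True, v: True, y: False, g: False}
  {g: True, y: True, v: False, o: False}
  {g: True, y: False, v: False, o: False}
  {g: True, v: True, y: True, o: False}


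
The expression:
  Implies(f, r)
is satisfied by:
  {r: True, f: False}
  {f: False, r: False}
  {f: True, r: True}


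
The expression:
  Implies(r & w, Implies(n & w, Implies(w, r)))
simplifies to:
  True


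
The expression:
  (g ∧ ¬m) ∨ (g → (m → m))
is always true.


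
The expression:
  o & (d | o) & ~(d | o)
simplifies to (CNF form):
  False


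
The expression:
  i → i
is always true.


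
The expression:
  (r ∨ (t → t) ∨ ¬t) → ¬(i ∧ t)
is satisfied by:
  {t: False, i: False}
  {i: True, t: False}
  {t: True, i: False}


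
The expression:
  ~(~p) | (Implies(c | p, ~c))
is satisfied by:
  {p: True, c: False}
  {c: False, p: False}
  {c: True, p: True}


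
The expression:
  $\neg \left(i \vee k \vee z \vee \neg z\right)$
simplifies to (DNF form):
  $\text{False}$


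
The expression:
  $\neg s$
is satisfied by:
  {s: False}


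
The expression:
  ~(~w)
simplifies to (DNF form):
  w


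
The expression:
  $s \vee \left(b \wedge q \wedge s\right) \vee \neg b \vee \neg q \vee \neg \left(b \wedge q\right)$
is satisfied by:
  {s: True, q: False, b: False}
  {s: False, q: False, b: False}
  {b: True, s: True, q: False}
  {b: True, s: False, q: False}
  {q: True, s: True, b: False}
  {q: True, s: False, b: False}
  {q: True, b: True, s: True}


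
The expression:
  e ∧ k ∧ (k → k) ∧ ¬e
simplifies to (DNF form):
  False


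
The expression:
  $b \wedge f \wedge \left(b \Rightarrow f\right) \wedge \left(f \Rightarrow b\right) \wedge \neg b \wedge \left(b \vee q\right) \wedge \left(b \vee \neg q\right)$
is never true.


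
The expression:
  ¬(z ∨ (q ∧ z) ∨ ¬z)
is never true.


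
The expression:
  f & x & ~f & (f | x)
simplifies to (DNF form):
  False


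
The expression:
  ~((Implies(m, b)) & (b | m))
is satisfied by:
  {b: False}


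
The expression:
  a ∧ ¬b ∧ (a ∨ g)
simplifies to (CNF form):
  a ∧ ¬b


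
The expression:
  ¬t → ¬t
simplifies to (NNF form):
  True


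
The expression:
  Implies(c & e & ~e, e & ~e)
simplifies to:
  True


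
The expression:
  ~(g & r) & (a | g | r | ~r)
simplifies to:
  ~g | ~r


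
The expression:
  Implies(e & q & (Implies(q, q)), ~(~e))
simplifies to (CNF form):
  True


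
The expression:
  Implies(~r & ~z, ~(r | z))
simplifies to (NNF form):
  True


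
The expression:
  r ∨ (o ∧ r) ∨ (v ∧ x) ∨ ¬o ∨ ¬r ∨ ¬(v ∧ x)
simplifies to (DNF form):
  True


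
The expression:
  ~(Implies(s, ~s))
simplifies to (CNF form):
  s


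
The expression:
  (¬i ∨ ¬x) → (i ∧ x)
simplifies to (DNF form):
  i ∧ x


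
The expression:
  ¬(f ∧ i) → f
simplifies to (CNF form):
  f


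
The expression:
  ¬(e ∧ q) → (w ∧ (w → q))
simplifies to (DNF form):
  (e ∧ q) ∨ (q ∧ w)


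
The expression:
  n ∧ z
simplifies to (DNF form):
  n ∧ z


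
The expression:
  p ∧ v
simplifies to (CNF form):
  p ∧ v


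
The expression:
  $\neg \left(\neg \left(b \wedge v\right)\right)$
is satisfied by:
  {b: True, v: True}


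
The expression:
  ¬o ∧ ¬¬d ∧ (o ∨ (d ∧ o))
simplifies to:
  False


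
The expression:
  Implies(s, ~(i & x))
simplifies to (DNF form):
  ~i | ~s | ~x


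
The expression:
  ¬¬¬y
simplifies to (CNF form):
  ¬y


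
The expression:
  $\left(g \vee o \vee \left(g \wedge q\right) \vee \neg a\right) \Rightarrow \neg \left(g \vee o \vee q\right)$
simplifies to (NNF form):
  $\neg g \wedge \neg o \wedge \left(a \vee \neg q\right)$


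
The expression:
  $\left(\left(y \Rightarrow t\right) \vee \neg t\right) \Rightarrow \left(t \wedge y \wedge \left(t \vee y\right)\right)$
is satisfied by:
  {t: True, y: True}


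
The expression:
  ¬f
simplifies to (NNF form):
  ¬f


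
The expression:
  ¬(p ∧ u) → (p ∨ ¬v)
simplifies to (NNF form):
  p ∨ ¬v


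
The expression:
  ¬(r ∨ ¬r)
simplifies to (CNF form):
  False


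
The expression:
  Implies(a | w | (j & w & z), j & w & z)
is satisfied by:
  {z: True, j: True, a: False, w: False}
  {z: True, j: False, a: False, w: False}
  {j: True, z: False, a: False, w: False}
  {z: False, j: False, a: False, w: False}
  {z: True, w: True, j: True, a: False}
  {z: True, w: True, a: True, j: True}


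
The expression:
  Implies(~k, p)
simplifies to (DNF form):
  k | p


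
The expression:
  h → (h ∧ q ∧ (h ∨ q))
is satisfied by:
  {q: True, h: False}
  {h: False, q: False}
  {h: True, q: True}


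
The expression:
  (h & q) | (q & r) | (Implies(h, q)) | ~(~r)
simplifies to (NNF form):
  q | r | ~h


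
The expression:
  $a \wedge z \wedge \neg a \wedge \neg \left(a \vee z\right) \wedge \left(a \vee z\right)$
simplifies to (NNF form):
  $\text{False}$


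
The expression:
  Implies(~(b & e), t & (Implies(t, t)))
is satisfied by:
  {b: True, t: True, e: True}
  {b: True, t: True, e: False}
  {t: True, e: True, b: False}
  {t: True, e: False, b: False}
  {b: True, e: True, t: False}


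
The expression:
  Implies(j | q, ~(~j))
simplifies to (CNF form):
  j | ~q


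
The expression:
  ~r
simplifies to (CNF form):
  ~r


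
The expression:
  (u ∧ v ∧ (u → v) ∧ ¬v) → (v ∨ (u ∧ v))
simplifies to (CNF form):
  True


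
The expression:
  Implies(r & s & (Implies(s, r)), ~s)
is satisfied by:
  {s: False, r: False}
  {r: True, s: False}
  {s: True, r: False}


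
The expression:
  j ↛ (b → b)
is never true.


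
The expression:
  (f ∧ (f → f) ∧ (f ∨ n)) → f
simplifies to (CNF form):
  True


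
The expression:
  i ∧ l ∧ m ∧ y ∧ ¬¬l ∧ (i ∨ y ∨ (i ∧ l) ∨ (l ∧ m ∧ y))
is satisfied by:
  {m: True, i: True, y: True, l: True}


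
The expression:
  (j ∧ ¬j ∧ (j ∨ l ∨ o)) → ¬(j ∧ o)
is always true.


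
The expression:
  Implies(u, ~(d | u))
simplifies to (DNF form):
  ~u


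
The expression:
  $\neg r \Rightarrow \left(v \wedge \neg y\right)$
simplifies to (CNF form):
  $\left(r \vee v\right) \wedge \left(r \vee \neg y\right)$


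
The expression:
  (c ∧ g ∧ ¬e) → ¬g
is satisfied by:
  {e: True, g: False, c: False}
  {g: False, c: False, e: False}
  {e: True, c: True, g: False}
  {c: True, g: False, e: False}
  {e: True, g: True, c: False}
  {g: True, e: False, c: False}
  {e: True, c: True, g: True}


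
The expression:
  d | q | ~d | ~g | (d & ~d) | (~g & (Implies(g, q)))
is always true.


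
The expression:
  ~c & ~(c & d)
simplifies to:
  ~c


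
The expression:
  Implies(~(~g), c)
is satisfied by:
  {c: True, g: False}
  {g: False, c: False}
  {g: True, c: True}


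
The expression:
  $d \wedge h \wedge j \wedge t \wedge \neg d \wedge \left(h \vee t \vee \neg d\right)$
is never true.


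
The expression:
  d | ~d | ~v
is always true.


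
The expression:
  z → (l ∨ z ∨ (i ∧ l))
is always true.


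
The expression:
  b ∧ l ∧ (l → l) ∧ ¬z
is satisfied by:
  {b: True, l: True, z: False}


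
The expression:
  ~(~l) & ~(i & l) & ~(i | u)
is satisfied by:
  {l: True, u: False, i: False}


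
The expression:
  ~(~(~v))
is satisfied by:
  {v: False}


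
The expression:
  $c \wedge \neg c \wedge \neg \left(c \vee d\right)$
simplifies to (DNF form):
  $\text{False}$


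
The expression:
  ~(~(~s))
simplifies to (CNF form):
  ~s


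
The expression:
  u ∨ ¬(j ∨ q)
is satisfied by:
  {u: True, j: False, q: False}
  {q: True, u: True, j: False}
  {u: True, j: True, q: False}
  {q: True, u: True, j: True}
  {q: False, j: False, u: False}


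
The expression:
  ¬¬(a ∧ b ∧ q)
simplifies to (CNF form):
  a ∧ b ∧ q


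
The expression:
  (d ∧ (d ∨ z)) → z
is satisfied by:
  {z: True, d: False}
  {d: False, z: False}
  {d: True, z: True}


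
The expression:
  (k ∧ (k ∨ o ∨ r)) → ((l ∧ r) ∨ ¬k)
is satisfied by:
  {l: True, r: True, k: False}
  {l: True, r: False, k: False}
  {r: True, l: False, k: False}
  {l: False, r: False, k: False}
  {l: True, k: True, r: True}


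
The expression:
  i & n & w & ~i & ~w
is never true.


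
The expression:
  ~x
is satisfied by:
  {x: False}


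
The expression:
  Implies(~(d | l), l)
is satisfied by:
  {d: True, l: True}
  {d: True, l: False}
  {l: True, d: False}


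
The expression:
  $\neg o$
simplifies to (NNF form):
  $\neg o$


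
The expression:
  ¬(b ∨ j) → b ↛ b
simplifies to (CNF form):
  b ∨ j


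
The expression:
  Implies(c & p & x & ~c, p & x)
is always true.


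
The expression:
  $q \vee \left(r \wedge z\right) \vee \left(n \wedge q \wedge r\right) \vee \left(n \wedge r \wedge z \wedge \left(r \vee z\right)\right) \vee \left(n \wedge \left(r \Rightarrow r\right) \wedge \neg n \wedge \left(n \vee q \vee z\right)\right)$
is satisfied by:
  {q: True, z: True, r: True}
  {q: True, z: True, r: False}
  {q: True, r: True, z: False}
  {q: True, r: False, z: False}
  {z: True, r: True, q: False}


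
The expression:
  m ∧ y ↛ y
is never true.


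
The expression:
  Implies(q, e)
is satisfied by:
  {e: True, q: False}
  {q: False, e: False}
  {q: True, e: True}


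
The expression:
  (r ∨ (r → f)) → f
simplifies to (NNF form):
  f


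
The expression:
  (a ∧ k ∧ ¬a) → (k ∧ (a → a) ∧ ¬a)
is always true.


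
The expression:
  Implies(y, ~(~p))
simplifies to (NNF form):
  p | ~y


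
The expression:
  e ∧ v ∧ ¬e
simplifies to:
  False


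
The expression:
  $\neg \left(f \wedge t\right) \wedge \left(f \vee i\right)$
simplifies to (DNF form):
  $\left(f \wedge \neg t\right) \vee \left(i \wedge \neg f\right)$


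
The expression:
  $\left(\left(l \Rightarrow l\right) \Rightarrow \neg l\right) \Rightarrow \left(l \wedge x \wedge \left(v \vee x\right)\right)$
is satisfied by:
  {l: True}


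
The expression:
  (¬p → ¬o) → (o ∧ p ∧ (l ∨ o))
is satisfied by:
  {o: True}


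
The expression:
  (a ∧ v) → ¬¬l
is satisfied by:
  {l: True, v: False, a: False}
  {v: False, a: False, l: False}
  {a: True, l: True, v: False}
  {a: True, v: False, l: False}
  {l: True, v: True, a: False}
  {v: True, l: False, a: False}
  {a: True, v: True, l: True}


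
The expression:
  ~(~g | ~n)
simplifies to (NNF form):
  g & n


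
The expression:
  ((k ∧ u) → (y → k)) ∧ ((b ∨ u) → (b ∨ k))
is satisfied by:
  {b: True, k: True, u: False}
  {b: True, u: False, k: False}
  {k: True, u: False, b: False}
  {k: False, u: False, b: False}
  {b: True, k: True, u: True}
  {b: True, u: True, k: False}
  {k: True, u: True, b: False}


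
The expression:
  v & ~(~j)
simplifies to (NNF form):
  j & v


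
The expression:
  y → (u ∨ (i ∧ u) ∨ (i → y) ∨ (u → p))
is always true.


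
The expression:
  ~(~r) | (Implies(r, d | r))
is always true.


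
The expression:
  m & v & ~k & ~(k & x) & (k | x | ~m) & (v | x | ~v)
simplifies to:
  m & v & x & ~k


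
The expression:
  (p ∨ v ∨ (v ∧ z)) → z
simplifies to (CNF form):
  (z ∨ ¬p) ∧ (z ∨ ¬v)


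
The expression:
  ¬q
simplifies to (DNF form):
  ¬q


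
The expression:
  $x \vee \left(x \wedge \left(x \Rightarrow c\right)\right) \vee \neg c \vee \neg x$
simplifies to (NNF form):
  $\text{True}$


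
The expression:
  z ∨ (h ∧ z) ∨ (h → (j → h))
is always true.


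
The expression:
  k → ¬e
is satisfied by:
  {k: False, e: False}
  {e: True, k: False}
  {k: True, e: False}


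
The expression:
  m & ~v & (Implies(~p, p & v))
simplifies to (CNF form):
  m & p & ~v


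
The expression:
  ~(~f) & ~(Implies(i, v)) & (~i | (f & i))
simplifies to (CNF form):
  f & i & ~v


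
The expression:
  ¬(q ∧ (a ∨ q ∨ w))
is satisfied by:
  {q: False}


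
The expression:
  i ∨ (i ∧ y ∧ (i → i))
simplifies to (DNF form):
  i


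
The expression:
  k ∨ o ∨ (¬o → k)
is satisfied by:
  {k: True, o: True}
  {k: True, o: False}
  {o: True, k: False}


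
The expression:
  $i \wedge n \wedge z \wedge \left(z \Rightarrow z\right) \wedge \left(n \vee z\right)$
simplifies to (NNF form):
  $i \wedge n \wedge z$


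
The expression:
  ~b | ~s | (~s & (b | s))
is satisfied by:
  {s: False, b: False}
  {b: True, s: False}
  {s: True, b: False}


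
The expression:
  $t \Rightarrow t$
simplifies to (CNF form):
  $\text{True}$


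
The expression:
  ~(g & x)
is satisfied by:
  {g: False, x: False}
  {x: True, g: False}
  {g: True, x: False}


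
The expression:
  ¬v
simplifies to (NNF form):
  ¬v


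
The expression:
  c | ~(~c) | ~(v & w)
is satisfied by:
  {c: True, w: False, v: False}
  {w: False, v: False, c: False}
  {c: True, v: True, w: False}
  {v: True, w: False, c: False}
  {c: True, w: True, v: False}
  {w: True, c: False, v: False}
  {c: True, v: True, w: True}


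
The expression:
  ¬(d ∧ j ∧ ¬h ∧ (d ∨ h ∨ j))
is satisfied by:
  {h: True, d: False, j: False}
  {h: False, d: False, j: False}
  {j: True, h: True, d: False}
  {j: True, h: False, d: False}
  {d: True, h: True, j: False}
  {d: True, h: False, j: False}
  {d: True, j: True, h: True}


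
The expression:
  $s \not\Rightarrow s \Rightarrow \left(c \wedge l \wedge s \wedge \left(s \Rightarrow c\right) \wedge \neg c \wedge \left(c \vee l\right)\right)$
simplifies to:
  $\text{True}$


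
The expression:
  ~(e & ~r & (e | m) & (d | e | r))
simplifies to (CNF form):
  r | ~e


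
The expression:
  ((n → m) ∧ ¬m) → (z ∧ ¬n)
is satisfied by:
  {n: True, z: True, m: True}
  {n: True, z: True, m: False}
  {n: True, m: True, z: False}
  {n: True, m: False, z: False}
  {z: True, m: True, n: False}
  {z: True, m: False, n: False}
  {m: True, z: False, n: False}


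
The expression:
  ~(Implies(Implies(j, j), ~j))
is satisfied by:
  {j: True}


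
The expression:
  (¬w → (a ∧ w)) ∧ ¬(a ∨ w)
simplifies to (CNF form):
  False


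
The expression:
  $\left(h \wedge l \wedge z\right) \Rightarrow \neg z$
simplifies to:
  $\neg h \vee \neg l \vee \neg z$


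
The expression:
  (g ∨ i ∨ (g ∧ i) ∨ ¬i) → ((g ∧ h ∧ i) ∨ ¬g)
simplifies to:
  (h ∧ i) ∨ ¬g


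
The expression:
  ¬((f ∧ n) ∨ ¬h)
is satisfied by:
  {h: True, n: False, f: False}
  {h: True, f: True, n: False}
  {h: True, n: True, f: False}


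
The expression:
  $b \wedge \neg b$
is never true.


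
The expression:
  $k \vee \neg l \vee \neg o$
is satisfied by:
  {k: True, l: False, o: False}
  {l: False, o: False, k: False}
  {k: True, o: True, l: False}
  {o: True, l: False, k: False}
  {k: True, l: True, o: False}
  {l: True, k: False, o: False}
  {k: True, o: True, l: True}


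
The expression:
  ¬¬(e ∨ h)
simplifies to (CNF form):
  e ∨ h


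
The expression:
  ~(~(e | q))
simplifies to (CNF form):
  e | q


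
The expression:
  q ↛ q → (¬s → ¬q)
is always true.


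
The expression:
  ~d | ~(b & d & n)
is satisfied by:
  {d: False, n: False, b: False}
  {b: True, d: False, n: False}
  {n: True, d: False, b: False}
  {b: True, n: True, d: False}
  {d: True, b: False, n: False}
  {b: True, d: True, n: False}
  {n: True, d: True, b: False}


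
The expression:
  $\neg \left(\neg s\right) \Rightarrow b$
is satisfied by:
  {b: True, s: False}
  {s: False, b: False}
  {s: True, b: True}


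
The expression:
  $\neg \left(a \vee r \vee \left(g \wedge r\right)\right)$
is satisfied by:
  {r: False, a: False}


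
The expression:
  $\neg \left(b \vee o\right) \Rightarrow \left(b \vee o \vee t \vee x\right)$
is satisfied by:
  {t: True, b: True, o: True, x: True}
  {t: True, b: True, o: True, x: False}
  {t: True, b: True, x: True, o: False}
  {t: True, b: True, x: False, o: False}
  {t: True, o: True, x: True, b: False}
  {t: True, o: True, x: False, b: False}
  {t: True, o: False, x: True, b: False}
  {t: True, o: False, x: False, b: False}
  {b: True, o: True, x: True, t: False}
  {b: True, o: True, x: False, t: False}
  {b: True, x: True, o: False, t: False}
  {b: True, x: False, o: False, t: False}
  {o: True, x: True, b: False, t: False}
  {o: True, b: False, x: False, t: False}
  {x: True, b: False, o: False, t: False}


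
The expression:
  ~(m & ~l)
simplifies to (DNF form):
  l | ~m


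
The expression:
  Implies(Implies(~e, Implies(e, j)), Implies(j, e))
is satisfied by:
  {e: True, j: False}
  {j: False, e: False}
  {j: True, e: True}


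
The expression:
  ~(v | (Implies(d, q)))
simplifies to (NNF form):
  d & ~q & ~v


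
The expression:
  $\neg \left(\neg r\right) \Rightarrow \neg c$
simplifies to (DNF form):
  $\neg c \vee \neg r$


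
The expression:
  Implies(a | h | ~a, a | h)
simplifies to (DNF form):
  a | h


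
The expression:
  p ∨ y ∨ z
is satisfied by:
  {y: True, z: True, p: True}
  {y: True, z: True, p: False}
  {y: True, p: True, z: False}
  {y: True, p: False, z: False}
  {z: True, p: True, y: False}
  {z: True, p: False, y: False}
  {p: True, z: False, y: False}


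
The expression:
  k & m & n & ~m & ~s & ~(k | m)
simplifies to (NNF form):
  False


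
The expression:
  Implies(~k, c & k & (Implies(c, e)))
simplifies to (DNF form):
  k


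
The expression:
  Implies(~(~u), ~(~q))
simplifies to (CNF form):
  q | ~u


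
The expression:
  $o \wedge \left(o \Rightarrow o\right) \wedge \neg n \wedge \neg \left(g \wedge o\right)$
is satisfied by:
  {o: True, n: False, g: False}


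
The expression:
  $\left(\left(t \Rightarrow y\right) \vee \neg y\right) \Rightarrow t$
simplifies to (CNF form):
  $t$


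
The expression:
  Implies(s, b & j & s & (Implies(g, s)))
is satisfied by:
  {b: True, j: True, s: False}
  {b: True, j: False, s: False}
  {j: True, b: False, s: False}
  {b: False, j: False, s: False}
  {b: True, s: True, j: True}


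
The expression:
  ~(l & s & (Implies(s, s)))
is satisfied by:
  {l: False, s: False}
  {s: True, l: False}
  {l: True, s: False}


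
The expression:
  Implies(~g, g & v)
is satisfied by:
  {g: True}


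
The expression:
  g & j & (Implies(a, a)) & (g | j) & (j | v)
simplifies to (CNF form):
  g & j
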